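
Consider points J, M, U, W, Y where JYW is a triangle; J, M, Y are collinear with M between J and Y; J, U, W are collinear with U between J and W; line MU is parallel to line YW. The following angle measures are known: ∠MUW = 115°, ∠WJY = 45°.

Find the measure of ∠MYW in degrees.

∠MYW = 70°

1. ∠JUM = 65°  [linear pair at U on JW]
2. ∠MJU = 45°  [M on JY, U on JW]
3. ∠JMU = 70°  [△JMU]
4. ∠UMY = 110°  [linear pair at M on JY]
5. ∠MYW = 70°  [MU∥YW, co-interior at Y–M]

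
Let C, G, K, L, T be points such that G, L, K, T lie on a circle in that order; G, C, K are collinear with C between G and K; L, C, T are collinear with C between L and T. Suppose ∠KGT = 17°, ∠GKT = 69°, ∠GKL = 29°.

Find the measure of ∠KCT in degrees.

1. ∠GTL = 29°  [same arc GL]
2. ∠GCT = 134°  [△GCT]
3. ∠KCT = 46°  [linear pair at C on GK]

∠KCT = 46°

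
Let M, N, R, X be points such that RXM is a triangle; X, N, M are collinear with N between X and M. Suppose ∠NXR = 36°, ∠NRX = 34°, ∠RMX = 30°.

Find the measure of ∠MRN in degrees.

∠MRN = 80°

1. ∠RNX = 110°  [△RXN]
2. ∠NMR = 30°  [N on ray MX]
3. ∠MNR = 70°  [linear pair at N on XM]
4. ∠MRN = 80°  [△RNM]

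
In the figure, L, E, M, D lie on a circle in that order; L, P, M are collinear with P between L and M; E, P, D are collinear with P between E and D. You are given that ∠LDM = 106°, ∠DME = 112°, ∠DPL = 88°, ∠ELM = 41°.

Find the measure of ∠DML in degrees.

1. ∠DPM = 92°  [linear pair at P on LM]
2. ∠EDM = 41°  [same arc EM]
3. ∠DML = 47°  [△MPD]

∠DML = 47°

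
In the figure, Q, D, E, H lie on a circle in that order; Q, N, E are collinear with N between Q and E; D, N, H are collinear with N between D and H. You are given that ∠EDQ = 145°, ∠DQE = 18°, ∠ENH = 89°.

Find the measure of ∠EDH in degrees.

1. ∠EHQ = 35°  [cyclic QDEH, opposite ∠D+∠H]
2. ∠DHE = 18°  [same arc DE]
3. ∠HEQ = 73°  [△ENH]
4. ∠EQH = 72°  [△QEH]
5. ∠EDH = 72°  [same arc EH]

∠EDH = 72°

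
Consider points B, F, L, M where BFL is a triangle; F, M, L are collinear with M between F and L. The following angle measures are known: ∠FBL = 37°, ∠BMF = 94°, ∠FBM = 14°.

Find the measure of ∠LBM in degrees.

1. ∠BFM = 72°  [△BFM]
2. ∠BML = 86°  [linear pair at M on FL]
3. ∠BFL = 72°  [M on ray FL]
4. ∠BLF = 71°  [△BFL]
5. ∠BLM = 71°  [M on ray LF]
6. ∠LBM = 23°  [△BML]

∠LBM = 23°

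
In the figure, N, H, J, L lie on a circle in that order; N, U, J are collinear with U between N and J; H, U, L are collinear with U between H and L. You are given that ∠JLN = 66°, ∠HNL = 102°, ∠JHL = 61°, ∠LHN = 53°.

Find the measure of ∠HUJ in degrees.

∠HUJ = 94°

1. ∠HLN = 25°  [△NHL]
2. ∠HJN = 25°  [same arc NH]
3. ∠HUJ = 94°  [△HUJ]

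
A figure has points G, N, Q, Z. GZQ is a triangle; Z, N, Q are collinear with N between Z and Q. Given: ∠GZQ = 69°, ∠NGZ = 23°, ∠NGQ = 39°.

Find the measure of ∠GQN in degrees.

1. ∠GZN = 69°  [N on ray ZQ]
2. ∠GNZ = 88°  [△GZN]
3. ∠GNQ = 92°  [linear pair at N on ZQ]
4. ∠GQN = 49°  [△GNQ]

∠GQN = 49°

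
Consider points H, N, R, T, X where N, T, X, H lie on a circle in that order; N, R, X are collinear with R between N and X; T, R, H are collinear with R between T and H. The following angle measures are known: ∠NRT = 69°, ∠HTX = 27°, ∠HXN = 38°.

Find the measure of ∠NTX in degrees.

∠NTX = 65°

1. ∠HNX = 27°  [same arc XH]
2. ∠NHX = 115°  [△NXH]
3. ∠NTX = 65°  [cyclic NTXH, opposite ∠T+∠H]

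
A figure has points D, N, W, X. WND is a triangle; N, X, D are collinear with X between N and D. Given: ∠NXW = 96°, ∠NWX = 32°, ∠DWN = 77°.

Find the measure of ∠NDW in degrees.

∠NDW = 51°

1. ∠WNX = 52°  [△WNX]
2. ∠DNW = 52°  [X on ray ND]
3. ∠NDW = 51°  [△WND]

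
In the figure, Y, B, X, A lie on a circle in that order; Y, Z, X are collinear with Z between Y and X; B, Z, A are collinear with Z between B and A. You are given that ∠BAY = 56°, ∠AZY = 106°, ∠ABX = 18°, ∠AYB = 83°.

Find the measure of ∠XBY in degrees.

1. ∠ABY = 41°  [△YBA]
2. ∠AYX = 18°  [△YZA]
3. ∠AXY = 41°  [same arc YA]
4. ∠XAY = 121°  [△YXA]
5. ∠XBY = 59°  [cyclic YBXA, opposite ∠B+∠A]

∠XBY = 59°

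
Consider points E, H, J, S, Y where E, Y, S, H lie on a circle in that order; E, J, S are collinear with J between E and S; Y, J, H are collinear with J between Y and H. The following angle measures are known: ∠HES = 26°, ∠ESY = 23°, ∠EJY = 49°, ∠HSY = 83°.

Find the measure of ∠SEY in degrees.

1. ∠HYS = 26°  [same arc SH]
2. ∠SHY = 71°  [△YSH]
3. ∠SEY = 71°  [same arc YS]

∠SEY = 71°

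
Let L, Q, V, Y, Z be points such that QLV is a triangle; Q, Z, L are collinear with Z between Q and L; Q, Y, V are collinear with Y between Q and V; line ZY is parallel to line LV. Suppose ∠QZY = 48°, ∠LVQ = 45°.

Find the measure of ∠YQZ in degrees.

1. ∠QLV = 48°  [ZY∥LV, corresponding at Z]
2. ∠LQV = 87°  [△QLV]
3. ∠YQZ = 87°  [Z on QL, Y on QV]

∠YQZ = 87°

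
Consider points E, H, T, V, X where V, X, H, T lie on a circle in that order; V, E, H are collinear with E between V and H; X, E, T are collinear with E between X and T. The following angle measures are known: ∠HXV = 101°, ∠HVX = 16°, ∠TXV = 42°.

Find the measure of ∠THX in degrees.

1. ∠HTV = 79°  [cyclic VXHT, opposite ∠X+∠T]
2. ∠HTX = 16°  [same arc XH]
3. ∠THV = 42°  [same arc VT]
4. ∠HVT = 59°  [△VHT]
5. ∠HXT = 59°  [same arc HT]
6. ∠THX = 105°  [△XHT]

∠THX = 105°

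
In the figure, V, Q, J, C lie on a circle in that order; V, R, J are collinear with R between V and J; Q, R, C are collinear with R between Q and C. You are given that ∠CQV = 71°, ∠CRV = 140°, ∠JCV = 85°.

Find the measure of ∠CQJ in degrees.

1. ∠CJV = 71°  [same arc VC]
2. ∠CVJ = 24°  [△VJC]
3. ∠CQJ = 24°  [same arc JC]

∠CQJ = 24°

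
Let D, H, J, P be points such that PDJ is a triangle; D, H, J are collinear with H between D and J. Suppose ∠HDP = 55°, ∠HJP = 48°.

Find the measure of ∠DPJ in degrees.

∠DPJ = 77°

1. ∠JDP = 55°  [H on ray DJ]
2. ∠DJP = 48°  [H on ray JD]
3. ∠DPJ = 77°  [△PDJ]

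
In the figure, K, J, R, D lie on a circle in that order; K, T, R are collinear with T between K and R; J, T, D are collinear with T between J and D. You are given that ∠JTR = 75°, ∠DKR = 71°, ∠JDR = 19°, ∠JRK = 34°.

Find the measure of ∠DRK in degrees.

∠DRK = 56°

1. ∠DTK = 75°  [vertical angles at T]
2. ∠DTR = 105°  [linear pair at T on KR]
3. ∠DRK = 56°  [△RTD]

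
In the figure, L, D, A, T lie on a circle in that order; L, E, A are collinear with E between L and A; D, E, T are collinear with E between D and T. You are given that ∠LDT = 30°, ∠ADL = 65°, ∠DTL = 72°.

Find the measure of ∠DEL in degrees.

∠DEL = 107°

1. ∠DAL = 72°  [same arc LD]
2. ∠ALD = 43°  [△LDA]
3. ∠DEL = 107°  [△LED]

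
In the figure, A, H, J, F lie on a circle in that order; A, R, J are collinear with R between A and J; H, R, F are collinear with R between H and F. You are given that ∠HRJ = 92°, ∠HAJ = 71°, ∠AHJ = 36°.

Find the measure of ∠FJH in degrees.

∠FJH = 94°

1. ∠HFJ = 71°  [same arc HJ]
2. ∠AJH = 73°  [△AHJ]
3. ∠FHJ = 15°  [△HRJ]
4. ∠FJH = 94°  [△HJF]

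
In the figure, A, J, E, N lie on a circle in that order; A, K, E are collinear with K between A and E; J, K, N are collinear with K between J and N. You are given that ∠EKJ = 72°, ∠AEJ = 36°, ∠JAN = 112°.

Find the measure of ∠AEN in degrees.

∠AEN = 32°

1. ∠ANJ = 36°  [same arc AJ]
2. ∠AJN = 32°  [△AJN]
3. ∠AEN = 32°  [same arc AN]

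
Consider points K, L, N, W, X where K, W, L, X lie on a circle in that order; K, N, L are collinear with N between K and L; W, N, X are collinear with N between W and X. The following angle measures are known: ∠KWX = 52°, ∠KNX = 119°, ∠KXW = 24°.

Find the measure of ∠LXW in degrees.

∠LXW = 67°

1. ∠KLX = 52°  [same arc KX]
2. ∠LNX = 61°  [linear pair at N on KL]
3. ∠LXW = 67°  [△LNX]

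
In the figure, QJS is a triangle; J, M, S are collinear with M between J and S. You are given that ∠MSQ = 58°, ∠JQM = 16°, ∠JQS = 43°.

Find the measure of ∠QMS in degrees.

∠QMS = 95°

1. ∠JSQ = 58°  [M on ray SJ]
2. ∠QJS = 79°  [△QJS]
3. ∠MJQ = 79°  [M on ray JS]
4. ∠JMQ = 85°  [△QJM]
5. ∠QMS = 95°  [linear pair at M on JS]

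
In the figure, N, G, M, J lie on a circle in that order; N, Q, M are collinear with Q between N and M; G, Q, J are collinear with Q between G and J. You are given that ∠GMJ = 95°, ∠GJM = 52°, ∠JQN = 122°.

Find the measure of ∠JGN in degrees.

∠JGN = 70°

1. ∠GNM = 52°  [same arc GM]
2. ∠GQM = 122°  [vertical angles at Q]
3. ∠GQN = 58°  [linear pair at Q on NM]
4. ∠JGN = 70°  [△NQG]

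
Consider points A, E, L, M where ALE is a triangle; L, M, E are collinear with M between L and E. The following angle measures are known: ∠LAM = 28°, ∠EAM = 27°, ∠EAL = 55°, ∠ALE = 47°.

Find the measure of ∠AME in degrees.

1. ∠AEL = 78°  [△ALE]
2. ∠AEM = 78°  [M on ray EL]
3. ∠AME = 75°  [△AME]

∠AME = 75°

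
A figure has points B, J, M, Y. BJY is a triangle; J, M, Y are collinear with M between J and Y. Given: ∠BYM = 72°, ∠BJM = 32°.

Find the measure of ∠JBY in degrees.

∠JBY = 76°

1. ∠BYJ = 72°  [M on ray YJ]
2. ∠BJY = 32°  [M on ray JY]
3. ∠JBY = 76°  [△BJY]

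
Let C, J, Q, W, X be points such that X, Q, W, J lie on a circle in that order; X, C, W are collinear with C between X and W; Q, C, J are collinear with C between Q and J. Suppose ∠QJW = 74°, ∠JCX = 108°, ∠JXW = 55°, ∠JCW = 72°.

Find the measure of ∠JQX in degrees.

∠JQX = 34°

1. ∠QXW = 74°  [same arc QW]
2. ∠QCX = 72°  [vertical angles at C]
3. ∠JQX = 34°  [△XCQ]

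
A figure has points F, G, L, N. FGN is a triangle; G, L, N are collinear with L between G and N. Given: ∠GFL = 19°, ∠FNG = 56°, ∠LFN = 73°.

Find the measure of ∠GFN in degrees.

∠GFN = 92°

1. ∠FNL = 56°  [L on ray NG]
2. ∠FLN = 51°  [△FLN]
3. ∠FLG = 129°  [linear pair at L on GN]
4. ∠FGL = 32°  [△FGL]
5. ∠FGN = 32°  [L on ray GN]
6. ∠GFN = 92°  [△FGN]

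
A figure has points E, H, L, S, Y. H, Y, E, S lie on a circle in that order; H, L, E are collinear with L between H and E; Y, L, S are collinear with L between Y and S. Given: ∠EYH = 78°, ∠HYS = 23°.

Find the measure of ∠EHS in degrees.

1. ∠ESH = 102°  [cyclic HYES, opposite ∠Y+∠S]
2. ∠HES = 23°  [same arc HS]
3. ∠EHS = 55°  [△HES]

∠EHS = 55°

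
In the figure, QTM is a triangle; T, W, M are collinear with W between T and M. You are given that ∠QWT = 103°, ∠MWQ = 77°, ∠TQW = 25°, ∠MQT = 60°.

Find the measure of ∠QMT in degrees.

∠QMT = 68°

1. ∠QTW = 52°  [△QTW]
2. ∠MTQ = 52°  [W on ray TM]
3. ∠QMT = 68°  [△QTM]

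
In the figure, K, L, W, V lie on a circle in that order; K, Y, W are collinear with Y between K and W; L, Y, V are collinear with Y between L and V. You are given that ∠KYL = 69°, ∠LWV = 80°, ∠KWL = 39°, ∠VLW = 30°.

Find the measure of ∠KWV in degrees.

1. ∠VYW = 69°  [vertical angles at Y]
2. ∠LVW = 70°  [△LWV]
3. ∠KWV = 41°  [△WYV]

∠KWV = 41°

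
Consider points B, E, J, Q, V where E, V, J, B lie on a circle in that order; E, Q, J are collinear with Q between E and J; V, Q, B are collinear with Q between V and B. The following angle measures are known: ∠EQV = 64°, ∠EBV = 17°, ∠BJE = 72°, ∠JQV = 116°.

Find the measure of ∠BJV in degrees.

1. ∠BQJ = 64°  [vertical angles at Q]
2. ∠EJV = 17°  [same arc EV]
3. ∠JBV = 44°  [△JQB]
4. ∠BVJ = 47°  [△VQJ]
5. ∠BJV = 89°  [△VJB]

∠BJV = 89°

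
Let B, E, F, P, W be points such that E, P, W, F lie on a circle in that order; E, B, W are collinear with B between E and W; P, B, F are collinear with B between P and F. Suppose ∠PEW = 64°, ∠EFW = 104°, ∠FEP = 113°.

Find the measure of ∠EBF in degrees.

1. ∠PFW = 64°  [same arc PW]
2. ∠EPW = 76°  [cyclic EPWF, opposite ∠P+∠F]
3. ∠FWP = 67°  [cyclic EPWF, opposite ∠E+∠W]
4. ∠FPW = 49°  [△PWF]
5. ∠EWP = 40°  [△EPW]
6. ∠FEW = 49°  [same arc WF]
7. ∠EFP = 40°  [same arc EP]
8. ∠EBF = 91°  [△EBF]

∠EBF = 91°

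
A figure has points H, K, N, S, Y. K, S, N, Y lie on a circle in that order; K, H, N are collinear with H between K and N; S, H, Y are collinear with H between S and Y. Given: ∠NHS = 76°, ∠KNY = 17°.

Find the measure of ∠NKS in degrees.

∠NKS = 59°

1. ∠KHS = 104°  [linear pair at H on KN]
2. ∠KSY = 17°  [same arc KY]
3. ∠NKS = 59°  [△KHS]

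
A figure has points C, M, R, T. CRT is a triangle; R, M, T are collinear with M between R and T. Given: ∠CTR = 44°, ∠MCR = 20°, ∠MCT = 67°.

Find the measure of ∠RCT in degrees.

∠RCT = 87°

1. ∠CTM = 44°  [M on ray TR]
2. ∠CMT = 69°  [△CMT]
3. ∠CMR = 111°  [linear pair at M on RT]
4. ∠CRM = 49°  [△CRM]
5. ∠CRT = 49°  [M on ray RT]
6. ∠RCT = 87°  [△CRT]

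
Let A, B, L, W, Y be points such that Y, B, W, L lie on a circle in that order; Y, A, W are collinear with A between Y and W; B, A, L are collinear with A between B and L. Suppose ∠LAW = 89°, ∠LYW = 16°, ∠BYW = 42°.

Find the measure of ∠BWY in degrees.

1. ∠BAY = 89°  [vertical angles at A]
2. ∠LBW = 16°  [same arc WL]
3. ∠BAW = 91°  [linear pair at A on YW]
4. ∠BWY = 73°  [△BAW]

∠BWY = 73°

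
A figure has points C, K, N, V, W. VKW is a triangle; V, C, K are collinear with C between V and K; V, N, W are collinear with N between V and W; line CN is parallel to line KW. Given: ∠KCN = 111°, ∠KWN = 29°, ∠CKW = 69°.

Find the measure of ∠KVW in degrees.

∠KVW = 82°

1. ∠KWV = 29°  [N on ray WV]
2. ∠VKW = 69°  [C on ray KV]
3. ∠KVW = 82°  [△VKW]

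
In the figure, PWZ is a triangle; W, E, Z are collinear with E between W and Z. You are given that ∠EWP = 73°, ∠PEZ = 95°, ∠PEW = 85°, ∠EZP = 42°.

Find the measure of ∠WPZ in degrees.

∠WPZ = 65°

1. ∠PWZ = 73°  [E on ray WZ]
2. ∠PZW = 42°  [E on ray ZW]
3. ∠WPZ = 65°  [△PWZ]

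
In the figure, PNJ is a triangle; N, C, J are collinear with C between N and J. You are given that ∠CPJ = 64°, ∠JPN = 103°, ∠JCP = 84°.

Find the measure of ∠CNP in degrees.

1. ∠CJP = 32°  [△PCJ]
2. ∠NJP = 32°  [C on ray JN]
3. ∠JNP = 45°  [△PNJ]
4. ∠CNP = 45°  [C on ray NJ]

∠CNP = 45°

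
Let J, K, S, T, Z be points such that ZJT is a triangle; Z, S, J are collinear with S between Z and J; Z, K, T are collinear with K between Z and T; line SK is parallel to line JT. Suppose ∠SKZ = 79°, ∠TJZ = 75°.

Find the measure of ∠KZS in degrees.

∠KZS = 26°

1. ∠JTZ = 79°  [SK∥JT, corresponding at K]
2. ∠JZT = 26°  [△ZJT]
3. ∠KZS = 26°  [S on ZJ, K on ZT]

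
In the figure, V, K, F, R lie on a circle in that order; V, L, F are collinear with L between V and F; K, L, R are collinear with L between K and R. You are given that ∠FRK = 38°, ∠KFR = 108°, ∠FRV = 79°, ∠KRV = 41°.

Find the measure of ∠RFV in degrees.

1. ∠KVR = 72°  [cyclic VKFR, opposite ∠V+∠F]
2. ∠RKV = 67°  [△VKR]
3. ∠RFV = 67°  [same arc VR]

∠RFV = 67°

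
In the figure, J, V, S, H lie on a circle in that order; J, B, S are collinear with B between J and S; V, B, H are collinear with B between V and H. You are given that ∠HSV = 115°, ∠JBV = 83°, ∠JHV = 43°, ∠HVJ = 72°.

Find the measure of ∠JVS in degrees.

∠JVS = 112°

1. ∠SJV = 25°  [△JBV]
2. ∠JSV = 43°  [same arc JV]
3. ∠JVS = 112°  [△JVS]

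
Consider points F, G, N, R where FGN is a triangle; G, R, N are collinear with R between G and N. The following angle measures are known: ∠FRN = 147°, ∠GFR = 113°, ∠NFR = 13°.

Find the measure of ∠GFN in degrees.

1. ∠FNR = 20°  [△FRN]
2. ∠FRG = 33°  [linear pair at R on GN]
3. ∠FGR = 34°  [△FGR]
4. ∠FNG = 20°  [R on ray NG]
5. ∠FGN = 34°  [R on ray GN]
6. ∠GFN = 126°  [△FGN]

∠GFN = 126°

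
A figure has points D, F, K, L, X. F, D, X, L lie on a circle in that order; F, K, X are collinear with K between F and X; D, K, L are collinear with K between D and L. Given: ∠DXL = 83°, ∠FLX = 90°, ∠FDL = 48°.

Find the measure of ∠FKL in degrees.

∠FKL = 103°

1. ∠DFL = 97°  [cyclic FDXL, opposite ∠F+∠X]
2. ∠FXL = 48°  [same arc FL]
3. ∠DLF = 35°  [△FDL]
4. ∠LFX = 42°  [△FXL]
5. ∠FKL = 103°  [△FKL]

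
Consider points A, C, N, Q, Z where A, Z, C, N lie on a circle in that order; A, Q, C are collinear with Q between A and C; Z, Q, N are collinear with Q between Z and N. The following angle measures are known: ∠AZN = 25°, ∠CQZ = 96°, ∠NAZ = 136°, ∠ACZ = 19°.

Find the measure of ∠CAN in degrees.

∠CAN = 65°

1. ∠ANZ = 19°  [△AZN]
2. ∠AQN = 96°  [vertical angles at Q]
3. ∠CAN = 65°  [△AQN]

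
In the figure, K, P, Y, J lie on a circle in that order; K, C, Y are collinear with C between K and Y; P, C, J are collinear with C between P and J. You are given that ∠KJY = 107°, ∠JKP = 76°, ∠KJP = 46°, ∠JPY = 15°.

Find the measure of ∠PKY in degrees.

∠PKY = 61°

1. ∠KPY = 73°  [cyclic KPYJ, opposite ∠P+∠J]
2. ∠KYP = 46°  [same arc KP]
3. ∠PKY = 61°  [△KPY]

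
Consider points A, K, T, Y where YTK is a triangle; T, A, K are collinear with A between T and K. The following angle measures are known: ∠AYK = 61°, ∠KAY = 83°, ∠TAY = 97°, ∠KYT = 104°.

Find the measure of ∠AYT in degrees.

∠AYT = 43°

1. ∠AKY = 36°  [△YAK]
2. ∠TKY = 36°  [A on ray KT]
3. ∠KTY = 40°  [△YTK]
4. ∠ATY = 40°  [A on ray TK]
5. ∠AYT = 43°  [△YTA]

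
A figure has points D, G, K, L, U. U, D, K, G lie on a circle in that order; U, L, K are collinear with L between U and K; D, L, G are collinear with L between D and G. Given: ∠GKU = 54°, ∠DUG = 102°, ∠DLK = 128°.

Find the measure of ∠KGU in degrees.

∠KGU = 98°

1. ∠GDU = 54°  [same arc UG]
2. ∠DGU = 24°  [△UDG]
3. ∠GLU = 128°  [vertical angles at L]
4. ∠GUK = 28°  [△ULG]
5. ∠KGU = 98°  [△UKG]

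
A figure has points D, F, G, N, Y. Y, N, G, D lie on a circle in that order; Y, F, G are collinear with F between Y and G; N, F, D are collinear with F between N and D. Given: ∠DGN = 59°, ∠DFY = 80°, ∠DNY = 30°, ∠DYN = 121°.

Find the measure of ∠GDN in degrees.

∠GDN = 50°

1. ∠DFG = 100°  [linear pair at F on YG]
2. ∠DGY = 30°  [same arc YD]
3. ∠GDN = 50°  [△GFD]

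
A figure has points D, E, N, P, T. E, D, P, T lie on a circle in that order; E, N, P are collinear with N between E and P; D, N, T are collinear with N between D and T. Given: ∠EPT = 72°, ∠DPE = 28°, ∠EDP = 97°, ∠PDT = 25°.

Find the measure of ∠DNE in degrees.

∠DNE = 53°

1. ∠EDT = 72°  [same arc ET]
2. ∠DEP = 55°  [△EDP]
3. ∠DNE = 53°  [△END]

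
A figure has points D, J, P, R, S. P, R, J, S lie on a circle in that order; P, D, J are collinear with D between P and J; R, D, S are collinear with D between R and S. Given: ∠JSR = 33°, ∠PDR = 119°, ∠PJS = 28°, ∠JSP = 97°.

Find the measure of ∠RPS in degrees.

∠RPS = 88°

1. ∠JPR = 33°  [same arc RJ]
2. ∠JDS = 119°  [△JDS]
3. ∠PRS = 28°  [△PDR]
4. ∠JPS = 55°  [△PJS]
5. ∠PDS = 61°  [linear pair at D on PJ]
6. ∠PSR = 64°  [△PDS]
7. ∠RPS = 88°  [△PRS]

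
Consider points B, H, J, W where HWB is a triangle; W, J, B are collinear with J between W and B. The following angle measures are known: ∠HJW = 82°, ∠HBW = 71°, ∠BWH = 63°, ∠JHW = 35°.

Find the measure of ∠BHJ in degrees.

∠BHJ = 11°

1. ∠BJH = 98°  [linear pair at J on WB]
2. ∠HBJ = 71°  [J on ray BW]
3. ∠BHJ = 11°  [△HJB]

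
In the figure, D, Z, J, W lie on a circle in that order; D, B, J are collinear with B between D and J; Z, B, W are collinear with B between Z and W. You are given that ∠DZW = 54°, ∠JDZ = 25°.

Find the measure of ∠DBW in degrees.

1. ∠DJW = 54°  [same arc DW]
2. ∠JWZ = 25°  [same arc ZJ]
3. ∠JBW = 101°  [△JBW]
4. ∠DBW = 79°  [linear pair at B on DJ]

∠DBW = 79°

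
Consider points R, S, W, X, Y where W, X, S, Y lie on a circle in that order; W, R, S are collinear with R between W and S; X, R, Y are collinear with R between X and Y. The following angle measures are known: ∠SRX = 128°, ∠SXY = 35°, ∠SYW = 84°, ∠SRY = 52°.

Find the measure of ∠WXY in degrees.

∠WXY = 61°

1. ∠SWY = 35°  [same arc SY]
2. ∠WSY = 61°  [△WSY]
3. ∠WXY = 61°  [same arc WY]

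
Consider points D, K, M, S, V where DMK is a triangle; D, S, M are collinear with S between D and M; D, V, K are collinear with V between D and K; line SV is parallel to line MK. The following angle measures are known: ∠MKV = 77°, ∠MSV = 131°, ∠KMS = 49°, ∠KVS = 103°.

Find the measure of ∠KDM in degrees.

1. ∠DKM = 77°  [V on ray KD]
2. ∠DMK = 49°  [S on ray MD]
3. ∠KDM = 54°  [△DMK]

∠KDM = 54°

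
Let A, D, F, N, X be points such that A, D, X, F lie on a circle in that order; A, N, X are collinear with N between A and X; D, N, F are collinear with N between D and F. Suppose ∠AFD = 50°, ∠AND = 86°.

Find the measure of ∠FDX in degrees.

∠FDX = 36°

1. ∠AXD = 50°  [same arc AD]
2. ∠DNX = 94°  [linear pair at N on AX]
3. ∠FDX = 36°  [△DNX]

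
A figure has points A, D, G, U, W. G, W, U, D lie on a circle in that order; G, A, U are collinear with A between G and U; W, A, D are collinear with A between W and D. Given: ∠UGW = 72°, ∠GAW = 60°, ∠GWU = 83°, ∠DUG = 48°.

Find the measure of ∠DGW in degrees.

1. ∠GUW = 25°  [△GWU]
2. ∠DWG = 48°  [△GAW]
3. ∠GDW = 25°  [same arc GW]
4. ∠DGW = 107°  [△GWD]

∠DGW = 107°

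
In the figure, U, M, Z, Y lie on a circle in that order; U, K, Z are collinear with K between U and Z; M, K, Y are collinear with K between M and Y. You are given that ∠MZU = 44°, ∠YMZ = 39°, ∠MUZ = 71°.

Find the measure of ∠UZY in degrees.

∠UZY = 26°

1. ∠UMZ = 65°  [△UMZ]
2. ∠YUZ = 39°  [same arc ZY]
3. ∠UYZ = 115°  [cyclic UMZY, opposite ∠M+∠Y]
4. ∠UZY = 26°  [△UZY]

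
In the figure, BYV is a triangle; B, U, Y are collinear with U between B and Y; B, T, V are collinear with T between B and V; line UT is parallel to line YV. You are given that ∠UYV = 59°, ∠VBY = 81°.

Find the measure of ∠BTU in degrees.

1. ∠BYV = 59°  [U on ray YB]
2. ∠BVY = 40°  [△BYV]
3. ∠BTU = 40°  [UT∥YV, corresponding at T]

∠BTU = 40°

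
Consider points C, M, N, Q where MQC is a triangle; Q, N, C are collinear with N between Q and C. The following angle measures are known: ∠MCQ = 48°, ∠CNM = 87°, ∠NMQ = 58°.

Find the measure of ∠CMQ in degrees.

∠CMQ = 103°

1. ∠MNQ = 93°  [linear pair at N on QC]
2. ∠MQN = 29°  [△MQN]
3. ∠CQM = 29°  [N on ray QC]
4. ∠CMQ = 103°  [△MQC]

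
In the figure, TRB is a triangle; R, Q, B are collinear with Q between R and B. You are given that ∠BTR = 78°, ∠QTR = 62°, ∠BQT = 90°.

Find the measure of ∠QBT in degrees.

1. ∠RQT = 90°  [linear pair at Q on RB]
2. ∠QRT = 28°  [△TRQ]
3. ∠BRT = 28°  [Q on ray RB]
4. ∠RBT = 74°  [△TRB]
5. ∠QBT = 74°  [Q on ray BR]

∠QBT = 74°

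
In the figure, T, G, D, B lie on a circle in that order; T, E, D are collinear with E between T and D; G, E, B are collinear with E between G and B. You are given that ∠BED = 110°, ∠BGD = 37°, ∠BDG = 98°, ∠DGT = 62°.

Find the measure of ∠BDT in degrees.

∠BDT = 25°

1. ∠BTD = 37°  [same arc DB]
2. ∠DBT = 118°  [cyclic TGDB, opposite ∠G+∠B]
3. ∠BDT = 25°  [△TDB]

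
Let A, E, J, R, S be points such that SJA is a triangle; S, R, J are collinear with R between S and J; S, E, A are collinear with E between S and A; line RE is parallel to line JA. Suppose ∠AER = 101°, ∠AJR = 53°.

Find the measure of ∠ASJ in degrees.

∠ASJ = 48°

1. ∠RES = 79°  [linear pair at E on SA]
2. ∠AJS = 53°  [R on ray JS]
3. ∠JAS = 79°  [RE∥JA, corresponding at E]
4. ∠ASJ = 48°  [△SJA]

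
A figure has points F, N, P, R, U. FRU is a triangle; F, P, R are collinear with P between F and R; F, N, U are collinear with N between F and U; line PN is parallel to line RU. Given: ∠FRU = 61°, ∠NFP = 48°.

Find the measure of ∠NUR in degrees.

∠NUR = 71°

1. ∠FPN = 61°  [PN∥RU, corresponding at P]
2. ∠FNP = 71°  [△FPN]
3. ∠PNU = 109°  [linear pair at N on FU]
4. ∠NUR = 71°  [PN∥RU, co-interior at U–N]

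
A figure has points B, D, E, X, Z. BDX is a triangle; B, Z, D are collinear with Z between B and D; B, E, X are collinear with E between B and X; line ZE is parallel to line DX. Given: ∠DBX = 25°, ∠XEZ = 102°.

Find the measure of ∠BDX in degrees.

1. ∠EBZ = 25°  [Z on BD, E on BX]
2. ∠BEZ = 78°  [linear pair at E on BX]
3. ∠BZE = 77°  [△BZE]
4. ∠BDX = 77°  [ZE∥DX, corresponding at Z]

∠BDX = 77°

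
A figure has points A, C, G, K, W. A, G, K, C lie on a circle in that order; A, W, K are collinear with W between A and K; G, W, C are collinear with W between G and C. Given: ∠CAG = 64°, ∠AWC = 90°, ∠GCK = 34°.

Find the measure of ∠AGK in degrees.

∠AGK = 86°

1. ∠CKG = 116°  [cyclic AGKC, opposite ∠A+∠K]
2. ∠GWK = 90°  [vertical angles at W]
3. ∠GAK = 34°  [same arc GK]
4. ∠CGK = 30°  [△GKC]
5. ∠AKG = 60°  [△GWK]
6. ∠AGK = 86°  [△AGK]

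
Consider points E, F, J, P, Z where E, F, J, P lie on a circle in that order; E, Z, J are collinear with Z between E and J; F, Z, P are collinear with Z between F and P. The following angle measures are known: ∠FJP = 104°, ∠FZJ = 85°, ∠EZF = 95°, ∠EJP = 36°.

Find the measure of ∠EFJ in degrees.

1. ∠FEP = 76°  [cyclic EFJP, opposite ∠E+∠J]
2. ∠EFP = 36°  [same arc EP]
3. ∠EPF = 68°  [△EFP]
4. ∠FEJ = 49°  [△EZF]
5. ∠EJF = 68°  [same arc EF]
6. ∠EFJ = 63°  [△EFJ]

∠EFJ = 63°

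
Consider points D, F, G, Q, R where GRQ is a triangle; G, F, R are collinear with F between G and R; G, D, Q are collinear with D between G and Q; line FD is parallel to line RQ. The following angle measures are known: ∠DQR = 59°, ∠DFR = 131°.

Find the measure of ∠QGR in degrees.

1. ∠GQR = 59°  [D on ray QG]
2. ∠DFG = 49°  [linear pair at F on GR]
3. ∠FDG = 59°  [FD∥RQ, corresponding at D]
4. ∠DGF = 72°  [△GFD]
5. ∠QGR = 72°  [F on GR, D on GQ]

∠QGR = 72°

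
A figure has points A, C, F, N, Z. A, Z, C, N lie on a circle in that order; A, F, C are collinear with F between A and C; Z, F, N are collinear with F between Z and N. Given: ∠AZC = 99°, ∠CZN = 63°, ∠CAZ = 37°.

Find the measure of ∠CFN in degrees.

1. ∠ANC = 81°  [cyclic AZCN, opposite ∠Z+∠N]
2. ∠CAN = 63°  [same arc CN]
3. ∠CNZ = 37°  [same arc ZC]
4. ∠ACN = 36°  [△ACN]
5. ∠CFN = 107°  [△CFN]

∠CFN = 107°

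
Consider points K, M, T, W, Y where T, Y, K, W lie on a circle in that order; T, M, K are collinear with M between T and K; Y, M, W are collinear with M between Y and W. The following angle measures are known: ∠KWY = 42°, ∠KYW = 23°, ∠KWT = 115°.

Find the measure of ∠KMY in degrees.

∠KMY = 84°

1. ∠KTY = 42°  [same arc YK]
2. ∠KYT = 65°  [cyclic TYKW, opposite ∠Y+∠W]
3. ∠TKY = 73°  [△TYK]
4. ∠KMY = 84°  [△YMK]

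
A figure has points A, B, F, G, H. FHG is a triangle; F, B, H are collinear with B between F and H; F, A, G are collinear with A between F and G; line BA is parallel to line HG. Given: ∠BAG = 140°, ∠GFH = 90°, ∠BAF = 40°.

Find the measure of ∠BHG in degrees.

1. ∠AFB = 90°  [B on FH, A on FG]
2. ∠ABF = 50°  [△FBA]
3. ∠ABH = 130°  [linear pair at B on FH]
4. ∠BHG = 50°  [BA∥HG, co-interior at H–B]

∠BHG = 50°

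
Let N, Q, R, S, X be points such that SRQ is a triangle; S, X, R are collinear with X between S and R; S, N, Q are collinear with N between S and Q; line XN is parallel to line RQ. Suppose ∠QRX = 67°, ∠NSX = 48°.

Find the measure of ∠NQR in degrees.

∠NQR = 65°

1. ∠QRS = 67°  [X on ray RS]
2. ∠QSR = 48°  [X on SR, N on SQ]
3. ∠RQS = 65°  [△SRQ]
4. ∠NQR = 65°  [N on ray QS]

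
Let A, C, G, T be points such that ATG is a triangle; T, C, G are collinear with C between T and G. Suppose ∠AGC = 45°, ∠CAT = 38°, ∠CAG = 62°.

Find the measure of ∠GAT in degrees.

∠GAT = 100°

1. ∠ACG = 73°  [△ACG]
2. ∠AGT = 45°  [C on ray GT]
3. ∠ACT = 107°  [linear pair at C on TG]
4. ∠ATC = 35°  [△ATC]
5. ∠ATG = 35°  [C on ray TG]
6. ∠GAT = 100°  [△ATG]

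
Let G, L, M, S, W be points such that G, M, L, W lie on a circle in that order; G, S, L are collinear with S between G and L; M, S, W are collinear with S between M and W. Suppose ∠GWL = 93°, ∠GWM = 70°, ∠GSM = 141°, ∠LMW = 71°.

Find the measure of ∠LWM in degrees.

∠LWM = 23°

1. ∠GML = 87°  [cyclic GMLW, opposite ∠M+∠W]
2. ∠GLM = 70°  [same arc GM]
3. ∠LGM = 23°  [△GML]
4. ∠LWM = 23°  [same arc ML]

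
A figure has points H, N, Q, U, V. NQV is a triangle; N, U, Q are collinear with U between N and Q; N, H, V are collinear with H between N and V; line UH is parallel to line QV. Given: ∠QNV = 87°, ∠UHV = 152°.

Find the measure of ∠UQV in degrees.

1. ∠HNU = 87°  [U on NQ, H on NV]
2. ∠NHU = 28°  [linear pair at H on NV]
3. ∠HUN = 65°  [△NUH]
4. ∠HUQ = 115°  [linear pair at U on NQ]
5. ∠UQV = 65°  [UH∥QV, co-interior at Q–U]

∠UQV = 65°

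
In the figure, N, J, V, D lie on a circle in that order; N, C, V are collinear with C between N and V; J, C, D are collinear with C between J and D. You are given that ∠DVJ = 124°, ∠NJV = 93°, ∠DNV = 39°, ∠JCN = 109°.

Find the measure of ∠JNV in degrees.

∠JNV = 17°

1. ∠DJV = 39°  [same arc VD]
2. ∠JDV = 17°  [△JVD]
3. ∠JNV = 17°  [same arc JV]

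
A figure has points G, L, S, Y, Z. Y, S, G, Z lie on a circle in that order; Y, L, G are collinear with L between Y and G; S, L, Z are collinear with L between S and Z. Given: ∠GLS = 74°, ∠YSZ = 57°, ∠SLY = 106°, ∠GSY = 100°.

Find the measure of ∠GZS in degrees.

∠GZS = 17°

1. ∠YGZ = 57°  [same arc YZ]
2. ∠GLZ = 106°  [vertical angles at L]
3. ∠GZS = 17°  [△GLZ]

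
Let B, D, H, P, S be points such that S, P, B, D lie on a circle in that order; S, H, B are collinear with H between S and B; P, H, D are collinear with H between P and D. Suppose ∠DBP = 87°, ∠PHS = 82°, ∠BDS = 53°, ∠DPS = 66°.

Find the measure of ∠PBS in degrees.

1. ∠BSP = 32°  [△SHP]
2. ∠BPS = 127°  [cyclic SPBD, opposite ∠P+∠D]
3. ∠PBS = 21°  [△SPB]

∠PBS = 21°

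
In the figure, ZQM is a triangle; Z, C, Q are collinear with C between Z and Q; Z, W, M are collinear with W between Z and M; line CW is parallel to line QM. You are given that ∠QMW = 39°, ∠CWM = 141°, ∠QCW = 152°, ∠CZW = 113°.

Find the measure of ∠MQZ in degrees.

1. ∠QMZ = 39°  [W on ray MZ]
2. ∠MZQ = 113°  [C on ZQ, W on ZM]
3. ∠MQZ = 28°  [△ZQM]

∠MQZ = 28°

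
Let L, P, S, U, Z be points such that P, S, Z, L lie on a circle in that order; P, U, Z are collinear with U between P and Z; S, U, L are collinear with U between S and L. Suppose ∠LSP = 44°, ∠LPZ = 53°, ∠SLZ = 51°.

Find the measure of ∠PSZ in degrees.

1. ∠LZP = 44°  [same arc PL]
2. ∠PLZ = 83°  [△PZL]
3. ∠PSZ = 97°  [cyclic PSZL, opposite ∠S+∠L]

∠PSZ = 97°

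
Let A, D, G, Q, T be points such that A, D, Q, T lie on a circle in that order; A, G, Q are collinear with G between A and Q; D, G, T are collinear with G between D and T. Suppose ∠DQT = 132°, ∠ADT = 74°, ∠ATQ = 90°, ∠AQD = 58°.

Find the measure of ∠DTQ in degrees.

∠DTQ = 32°

1. ∠ADQ = 90°  [cyclic ADQT, opposite ∠D+∠T]
2. ∠DAQ = 32°  [△ADQ]
3. ∠DTQ = 32°  [same arc DQ]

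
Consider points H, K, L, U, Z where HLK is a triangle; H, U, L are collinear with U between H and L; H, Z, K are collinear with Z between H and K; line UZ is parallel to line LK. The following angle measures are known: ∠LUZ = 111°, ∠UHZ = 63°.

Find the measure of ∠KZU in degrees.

1. ∠HUZ = 69°  [linear pair at U on HL]
2. ∠HZU = 48°  [△HUZ]
3. ∠KZU = 132°  [linear pair at Z on HK]

∠KZU = 132°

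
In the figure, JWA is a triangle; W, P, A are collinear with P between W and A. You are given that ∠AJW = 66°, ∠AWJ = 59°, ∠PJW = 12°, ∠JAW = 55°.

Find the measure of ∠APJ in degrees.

∠APJ = 71°

1. ∠JWP = 59°  [P on ray WA]
2. ∠JPW = 109°  [△JWP]
3. ∠APJ = 71°  [linear pair at P on WA]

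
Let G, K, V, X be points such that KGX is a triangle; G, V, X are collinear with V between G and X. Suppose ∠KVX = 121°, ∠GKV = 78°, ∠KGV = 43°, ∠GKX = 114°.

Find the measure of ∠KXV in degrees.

∠KXV = 23°

1. ∠KGX = 43°  [V on ray GX]
2. ∠GXK = 23°  [△KGX]
3. ∠KXV = 23°  [V on ray XG]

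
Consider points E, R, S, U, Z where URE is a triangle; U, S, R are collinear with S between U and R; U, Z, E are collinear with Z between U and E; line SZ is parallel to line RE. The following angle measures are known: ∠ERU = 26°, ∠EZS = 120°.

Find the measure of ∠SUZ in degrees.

∠SUZ = 94°

1. ∠USZ = 26°  [SZ∥RE, corresponding at S]
2. ∠SZU = 60°  [linear pair at Z on UE]
3. ∠SUZ = 94°  [△USZ]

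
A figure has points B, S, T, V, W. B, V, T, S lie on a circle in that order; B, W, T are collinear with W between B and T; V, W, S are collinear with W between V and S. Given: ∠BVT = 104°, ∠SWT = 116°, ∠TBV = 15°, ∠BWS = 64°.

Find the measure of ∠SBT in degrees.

1. ∠BTV = 61°  [△BVT]
2. ∠BSV = 61°  [same arc BV]
3. ∠SBT = 55°  [△BWS]

∠SBT = 55°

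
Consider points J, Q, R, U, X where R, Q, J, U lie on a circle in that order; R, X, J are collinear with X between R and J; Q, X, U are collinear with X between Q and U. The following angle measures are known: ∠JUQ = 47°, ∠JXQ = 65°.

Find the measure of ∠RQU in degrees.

1. ∠JRQ = 47°  [same arc QJ]
2. ∠QXR = 115°  [linear pair at X on RJ]
3. ∠RQU = 18°  [△RXQ]

∠RQU = 18°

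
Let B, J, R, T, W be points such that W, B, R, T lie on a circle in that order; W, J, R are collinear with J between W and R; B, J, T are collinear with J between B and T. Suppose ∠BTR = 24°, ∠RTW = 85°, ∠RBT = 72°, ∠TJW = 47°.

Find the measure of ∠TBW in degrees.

∠TBW = 23°

1. ∠BRT = 84°  [△BRT]
2. ∠RWT = 72°  [same arc RT]
3. ∠BTW = 61°  [△WJT]
4. ∠BWT = 96°  [cyclic WBRT, opposite ∠W+∠R]
5. ∠TBW = 23°  [△WBT]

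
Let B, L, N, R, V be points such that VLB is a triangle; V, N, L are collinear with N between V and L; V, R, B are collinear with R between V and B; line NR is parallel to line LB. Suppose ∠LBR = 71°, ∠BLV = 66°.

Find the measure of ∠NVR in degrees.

1. ∠LBV = 71°  [R on ray BV]
2. ∠BVL = 43°  [△VLB]
3. ∠NVR = 43°  [N on VL, R on VB]

∠NVR = 43°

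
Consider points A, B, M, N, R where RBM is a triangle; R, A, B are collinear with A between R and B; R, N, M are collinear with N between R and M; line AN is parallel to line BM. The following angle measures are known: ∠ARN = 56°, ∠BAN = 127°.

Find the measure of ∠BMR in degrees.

∠BMR = 71°

1. ∠NAR = 53°  [linear pair at A on RB]
2. ∠ANR = 71°  [△RAN]
3. ∠BMR = 71°  [AN∥BM, corresponding at N]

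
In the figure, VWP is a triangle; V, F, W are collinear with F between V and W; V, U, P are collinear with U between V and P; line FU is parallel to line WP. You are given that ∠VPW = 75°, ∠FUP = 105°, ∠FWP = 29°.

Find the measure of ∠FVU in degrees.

∠FVU = 76°

1. ∠PWV = 29°  [F on ray WV]
2. ∠PVW = 76°  [△VWP]
3. ∠FVU = 76°  [F on VW, U on VP]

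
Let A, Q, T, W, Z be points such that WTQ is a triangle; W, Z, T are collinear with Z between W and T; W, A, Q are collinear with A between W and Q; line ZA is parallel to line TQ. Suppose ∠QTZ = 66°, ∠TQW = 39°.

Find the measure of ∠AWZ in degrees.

1. ∠QTW = 66°  [Z on ray TW]
2. ∠QWT = 75°  [△WTQ]
3. ∠AWZ = 75°  [Z on WT, A on WQ]

∠AWZ = 75°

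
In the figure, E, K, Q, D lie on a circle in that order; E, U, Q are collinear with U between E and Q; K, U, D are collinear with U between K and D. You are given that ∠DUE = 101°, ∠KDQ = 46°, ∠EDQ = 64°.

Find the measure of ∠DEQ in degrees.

∠DEQ = 61°

1. ∠DUQ = 79°  [linear pair at U on EQ]
2. ∠DQE = 55°  [△QUD]
3. ∠DEQ = 61°  [△EQD]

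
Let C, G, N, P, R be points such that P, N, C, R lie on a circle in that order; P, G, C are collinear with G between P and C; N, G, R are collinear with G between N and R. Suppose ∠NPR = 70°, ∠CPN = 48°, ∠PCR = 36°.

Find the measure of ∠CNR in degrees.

1. ∠NCR = 110°  [cyclic PNCR, opposite ∠P+∠C]
2. ∠CRN = 48°  [same arc NC]
3. ∠CNR = 22°  [△NCR]

∠CNR = 22°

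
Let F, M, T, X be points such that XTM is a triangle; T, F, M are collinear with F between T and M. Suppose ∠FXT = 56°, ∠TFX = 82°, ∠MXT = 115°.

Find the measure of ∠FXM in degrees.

1. ∠FTX = 42°  [△XTF]
2. ∠MFX = 98°  [linear pair at F on TM]
3. ∠MTX = 42°  [F on ray TM]
4. ∠TMX = 23°  [△XTM]
5. ∠FMX = 23°  [F on ray MT]
6. ∠FXM = 59°  [△XFM]

∠FXM = 59°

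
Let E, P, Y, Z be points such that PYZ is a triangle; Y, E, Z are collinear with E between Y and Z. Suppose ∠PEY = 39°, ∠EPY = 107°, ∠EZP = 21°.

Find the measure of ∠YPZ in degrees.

∠YPZ = 125°

1. ∠EYP = 34°  [△PYE]
2. ∠PZY = 21°  [E on ray ZY]
3. ∠PYZ = 34°  [E on ray YZ]
4. ∠YPZ = 125°  [△PYZ]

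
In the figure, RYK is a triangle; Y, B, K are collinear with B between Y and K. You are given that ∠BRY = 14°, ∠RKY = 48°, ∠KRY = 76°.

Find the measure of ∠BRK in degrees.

∠BRK = 62°

1. ∠KYR = 56°  [△RYK]
2. ∠BKR = 48°  [B on ray KY]
3. ∠BYR = 56°  [B on ray YK]
4. ∠RBY = 110°  [△RYB]
5. ∠KBR = 70°  [linear pair at B on YK]
6. ∠BRK = 62°  [△RBK]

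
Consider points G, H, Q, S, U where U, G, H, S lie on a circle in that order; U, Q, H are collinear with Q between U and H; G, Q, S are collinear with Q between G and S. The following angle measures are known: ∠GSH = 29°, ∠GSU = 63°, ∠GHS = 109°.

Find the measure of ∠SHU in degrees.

1. ∠GUH = 29°  [same arc GH]
2. ∠HGS = 42°  [△GHS]
3. ∠GHU = 63°  [same arc UG]
4. ∠HGU = 88°  [△UGH]
5. ∠HUS = 42°  [same arc HS]
6. ∠HSU = 92°  [cyclic UGHS, opposite ∠G+∠S]
7. ∠SHU = 46°  [△UHS]

∠SHU = 46°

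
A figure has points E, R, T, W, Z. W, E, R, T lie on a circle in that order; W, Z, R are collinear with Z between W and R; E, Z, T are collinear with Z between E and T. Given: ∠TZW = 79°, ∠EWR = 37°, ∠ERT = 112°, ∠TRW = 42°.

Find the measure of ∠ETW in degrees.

1. ∠EWT = 68°  [cyclic WERT, opposite ∠W+∠R]
2. ∠TEW = 42°  [same arc WT]
3. ∠ETW = 70°  [△WET]

∠ETW = 70°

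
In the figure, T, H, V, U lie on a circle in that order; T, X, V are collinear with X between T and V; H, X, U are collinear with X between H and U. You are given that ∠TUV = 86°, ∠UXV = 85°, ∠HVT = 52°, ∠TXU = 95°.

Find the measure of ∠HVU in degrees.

∠HVU = 113°

1. ∠THV = 94°  [cyclic THVU, opposite ∠H+∠U]
2. ∠HXT = 85°  [vertical angles at X]
3. ∠HUT = 52°  [same arc TH]
4. ∠HTV = 34°  [△THV]
5. ∠THU = 61°  [△TXH]
6. ∠HTU = 67°  [△THU]
7. ∠HVU = 113°  [cyclic THVU, opposite ∠T+∠V]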